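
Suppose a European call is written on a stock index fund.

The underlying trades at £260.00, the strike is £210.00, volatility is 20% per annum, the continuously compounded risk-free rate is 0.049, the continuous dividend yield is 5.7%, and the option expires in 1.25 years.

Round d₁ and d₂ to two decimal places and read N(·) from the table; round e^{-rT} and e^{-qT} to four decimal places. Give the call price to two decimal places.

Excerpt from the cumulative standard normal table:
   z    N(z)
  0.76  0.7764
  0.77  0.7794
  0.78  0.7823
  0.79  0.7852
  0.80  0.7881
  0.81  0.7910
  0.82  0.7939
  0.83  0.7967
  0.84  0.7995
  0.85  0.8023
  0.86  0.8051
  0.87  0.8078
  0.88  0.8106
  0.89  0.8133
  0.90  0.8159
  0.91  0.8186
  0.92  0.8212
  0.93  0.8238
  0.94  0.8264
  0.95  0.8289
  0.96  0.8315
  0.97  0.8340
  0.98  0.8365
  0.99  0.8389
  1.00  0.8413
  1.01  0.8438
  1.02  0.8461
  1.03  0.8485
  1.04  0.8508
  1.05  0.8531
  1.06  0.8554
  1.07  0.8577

£49.18

σ√T = 0.2 × 1.1180 = 0.2236
d₁ = [ln(260/210) + (0.049 − 0.057 + ½·0.2²)·1.25] / (σ√T) = (0.2136 + 0.0150) / 0.2236 = 1.0222 → 1.02
d₂ = 1.0222 − 0.2236 = 0.7986 → 0.80
exp(−qT) = exp(−0.057·1.25) = 0.9312;  exp(−rT) = exp(−0.049·1.25) = 0.9406
C = 260·0.9312·N(1.02) − 210·0.9406·N(0.80) = 260·0.9312·0.8461 − 210·0.9406·0.7881 = 204.8510 − 155.6702 = 49.1807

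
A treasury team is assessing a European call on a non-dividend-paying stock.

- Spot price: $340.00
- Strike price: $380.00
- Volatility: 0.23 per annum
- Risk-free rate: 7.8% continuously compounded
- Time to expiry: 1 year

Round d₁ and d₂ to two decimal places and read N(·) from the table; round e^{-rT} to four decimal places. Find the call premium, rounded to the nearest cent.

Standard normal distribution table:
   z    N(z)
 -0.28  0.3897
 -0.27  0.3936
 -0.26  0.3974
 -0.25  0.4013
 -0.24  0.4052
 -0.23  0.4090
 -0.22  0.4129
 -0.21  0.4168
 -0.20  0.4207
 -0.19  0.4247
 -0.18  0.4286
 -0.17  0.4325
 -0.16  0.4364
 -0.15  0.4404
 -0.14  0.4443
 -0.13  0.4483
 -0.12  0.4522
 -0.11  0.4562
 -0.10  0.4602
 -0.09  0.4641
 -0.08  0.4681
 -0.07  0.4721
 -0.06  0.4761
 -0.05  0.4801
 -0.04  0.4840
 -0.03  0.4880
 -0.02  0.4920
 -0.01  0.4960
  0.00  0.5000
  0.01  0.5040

σ√T = 0.23·√1 = 0.2300
d₁ = [ln(340/380) + (0.078 + 0.23²/2)·1] / 0.2300 = [-0.1112 + 0.1045] / 0.2300 = -0.0295 ≈ -0.03
d₂ = d₁ − σ√T = -0.0295 − 0.2300 = -0.2595 ≈ -0.26
exp(−rT) = exp(−0.078·1) = 0.9250
N(d₁) = N(-0.03) = 0.4880;  N(d₂) = N(-0.26) = 0.3974
C = 340·0.4880 − 380·0.9250·0.3974 = 165.9200 − 139.6861 = 26.2339

$26.23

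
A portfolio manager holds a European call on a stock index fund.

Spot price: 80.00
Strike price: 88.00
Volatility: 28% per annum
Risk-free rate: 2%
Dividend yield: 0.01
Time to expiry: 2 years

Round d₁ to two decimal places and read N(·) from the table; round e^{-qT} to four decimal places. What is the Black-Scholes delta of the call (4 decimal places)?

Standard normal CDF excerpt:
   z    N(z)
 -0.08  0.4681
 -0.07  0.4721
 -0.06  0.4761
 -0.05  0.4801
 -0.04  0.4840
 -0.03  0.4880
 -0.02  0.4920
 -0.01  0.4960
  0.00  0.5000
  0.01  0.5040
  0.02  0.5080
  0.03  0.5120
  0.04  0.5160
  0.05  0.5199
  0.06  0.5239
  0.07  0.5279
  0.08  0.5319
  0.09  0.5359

σ√T = 0.28·√2 = 0.3960
d₁ = [ln(80/88) + (0.02 − 0.01 + 0.28²/2)·2] / 0.3960 = [-0.0953 + 0.0984] / 0.3960 = 0.0078 which rounds to 0.01
N(d₁) = N(0.01) = 0.5040
Δ_call = e^(−qT)·N(d₁) = 0.9802·0.5040 = 0.4940

0.4940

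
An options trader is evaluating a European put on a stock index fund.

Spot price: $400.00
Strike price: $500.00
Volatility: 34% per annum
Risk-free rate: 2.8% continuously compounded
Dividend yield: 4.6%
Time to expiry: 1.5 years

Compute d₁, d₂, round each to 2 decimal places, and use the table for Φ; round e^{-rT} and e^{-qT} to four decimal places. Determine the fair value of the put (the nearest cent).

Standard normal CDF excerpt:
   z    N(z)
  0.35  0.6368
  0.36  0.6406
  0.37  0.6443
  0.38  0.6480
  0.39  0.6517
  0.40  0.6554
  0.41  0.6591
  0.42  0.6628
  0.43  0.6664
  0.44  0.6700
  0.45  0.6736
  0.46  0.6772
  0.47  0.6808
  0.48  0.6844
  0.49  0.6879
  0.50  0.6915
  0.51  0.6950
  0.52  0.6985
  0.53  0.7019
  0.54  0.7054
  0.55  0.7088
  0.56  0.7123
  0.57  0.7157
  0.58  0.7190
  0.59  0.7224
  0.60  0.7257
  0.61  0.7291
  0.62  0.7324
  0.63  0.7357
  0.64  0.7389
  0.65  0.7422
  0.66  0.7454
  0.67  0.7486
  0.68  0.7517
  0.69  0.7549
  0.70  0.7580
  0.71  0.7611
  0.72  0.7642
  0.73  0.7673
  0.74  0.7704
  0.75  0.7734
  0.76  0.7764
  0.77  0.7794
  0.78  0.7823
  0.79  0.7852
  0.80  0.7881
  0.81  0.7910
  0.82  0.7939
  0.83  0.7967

$135.95

σ√T = 0.34·√1.5 = 0.4164
d₁ = [ln(400/500) + (0.028 − 0.046 + ½·0.34²)·1.5] / (σ√T) = (-0.2231 + 0.0597) / 0.4164 = -0.3925 → -0.39
d₂ = -0.3925 − 0.4164 = -0.8089 → -0.81
exp(−qT) = exp(−0.046·1.5) = 0.9333;  exp(−rT) = exp(−0.028·1.5) = 0.9589
N(−d₂) = N(0.81) = 0.7910;  N(−d₁) = N(0.39) = 0.6517
P = 500·0.9589·0.7910 − 400·0.9333·0.6517 = 379.2450 − 243.2926 = 135.9523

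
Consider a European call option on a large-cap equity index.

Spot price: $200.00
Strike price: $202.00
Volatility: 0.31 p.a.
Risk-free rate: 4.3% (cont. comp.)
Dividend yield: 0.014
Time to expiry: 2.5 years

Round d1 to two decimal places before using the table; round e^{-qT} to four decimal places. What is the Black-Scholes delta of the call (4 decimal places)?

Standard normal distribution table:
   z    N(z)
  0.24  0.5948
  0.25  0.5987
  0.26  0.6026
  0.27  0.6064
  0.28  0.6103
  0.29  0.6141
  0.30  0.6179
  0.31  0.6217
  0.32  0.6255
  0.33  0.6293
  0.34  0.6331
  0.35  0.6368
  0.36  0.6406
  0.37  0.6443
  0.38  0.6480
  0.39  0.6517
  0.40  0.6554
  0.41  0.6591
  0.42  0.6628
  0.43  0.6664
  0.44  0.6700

0.6221

σ√T = 0.31 × 1.5811 = 0.4902
d₁ = [ln(200/202) + (0.043 − 0.014 + ½·0.31²)·2.5] / (σ√T) = (-0.0100 + 0.1926) / 0.4902 = 0.3727 → 0.37
N(d₁) = N(0.37) = 0.6443
Δ_call = exp(−qT)·N(d₁) = 0.9656·0.6443 = 0.6221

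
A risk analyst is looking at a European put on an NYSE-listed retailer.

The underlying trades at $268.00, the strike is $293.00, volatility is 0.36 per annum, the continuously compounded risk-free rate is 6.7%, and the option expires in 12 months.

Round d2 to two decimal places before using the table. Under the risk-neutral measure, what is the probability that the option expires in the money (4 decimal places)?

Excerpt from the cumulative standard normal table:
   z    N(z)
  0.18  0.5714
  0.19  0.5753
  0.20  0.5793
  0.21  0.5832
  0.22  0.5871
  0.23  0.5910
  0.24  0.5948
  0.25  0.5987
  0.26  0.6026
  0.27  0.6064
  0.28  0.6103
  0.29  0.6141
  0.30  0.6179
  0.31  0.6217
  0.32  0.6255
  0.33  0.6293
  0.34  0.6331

0.5948

T = 1;  σ√T = 0.3600
d₁ = [ln(268/293) + (0.067 + 0.36²/2)·1] / 0.3600 = [-0.0892 + 0.1318] / 0.3600 = 0.1184 ≈ 0.12
d₂ = d₁ − σ√T = 0.1184 − 0.3600 = -0.2416 ≈ -0.24
Pr(exercise) under Q = N(−d₂) = N(0.24) = 0.5948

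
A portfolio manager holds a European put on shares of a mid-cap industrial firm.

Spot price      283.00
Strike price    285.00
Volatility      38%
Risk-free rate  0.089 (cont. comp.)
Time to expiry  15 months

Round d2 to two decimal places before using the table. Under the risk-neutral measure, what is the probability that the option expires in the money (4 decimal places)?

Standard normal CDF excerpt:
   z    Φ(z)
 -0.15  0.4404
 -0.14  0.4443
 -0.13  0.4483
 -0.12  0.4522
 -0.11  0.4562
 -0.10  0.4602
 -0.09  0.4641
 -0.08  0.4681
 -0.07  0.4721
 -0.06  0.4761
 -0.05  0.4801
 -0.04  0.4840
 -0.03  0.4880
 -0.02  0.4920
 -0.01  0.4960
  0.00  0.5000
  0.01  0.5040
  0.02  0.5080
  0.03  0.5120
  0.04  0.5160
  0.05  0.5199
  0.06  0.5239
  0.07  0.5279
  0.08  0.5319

T = 1.25;  σ√T = 0.4249
ln(S/K) + (r + σ²/2)T = ln(283/285) + (0.089 + 0.38²/2)·1.25 = -0.0070 + 0.2015 = 0.1945
d₁ = 0.1945 / 0.4249 = 0.4577 which rounds to 0.46
d₂ = d₁ − σ√T = 0.4577 − 0.4249 = 0.0329 which rounds to 0.03
Risk-neutral Pr[S_T < K] = N(−d₂) = N(-0.03) = 0.4880

0.4880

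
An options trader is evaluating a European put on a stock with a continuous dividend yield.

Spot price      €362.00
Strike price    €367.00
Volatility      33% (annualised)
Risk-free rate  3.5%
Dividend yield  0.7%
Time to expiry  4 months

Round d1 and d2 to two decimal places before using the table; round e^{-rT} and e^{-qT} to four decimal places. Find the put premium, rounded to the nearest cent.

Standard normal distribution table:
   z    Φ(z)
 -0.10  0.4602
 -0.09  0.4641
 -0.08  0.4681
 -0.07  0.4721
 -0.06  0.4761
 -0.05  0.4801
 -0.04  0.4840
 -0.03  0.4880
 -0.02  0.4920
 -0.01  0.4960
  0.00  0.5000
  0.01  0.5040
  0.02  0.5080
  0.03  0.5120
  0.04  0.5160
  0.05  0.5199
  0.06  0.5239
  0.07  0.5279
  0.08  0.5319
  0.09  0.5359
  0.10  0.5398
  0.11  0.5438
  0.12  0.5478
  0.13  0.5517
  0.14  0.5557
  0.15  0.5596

€28.20

σ√T = 0.33·√0.3333 = 0.1905
d₁ = [ln(362/367) + (0.035 − 0.007 + 0.33²/2)·0.3333] / 0.1905 = [-0.0137 + 0.0275] / 0.1905 = 0.0723 ≈ 0.07
d₂ = d₁ − σ√T = 0.0723 − 0.1905 = -0.1183 ≈ -0.12
exp(−qT) = exp(−0.007·0.3333) = 0.9977;  exp(−rT) = exp(−0.035·0.3333) = 0.9884
N(−d₂) = N(0.12) = 0.5478;  N(−d₁) = N(-0.07) = 0.4721
P = 367·0.9884·0.5478 − 362·0.9977·0.4721 = 198.7105 − 170.5071 = 28.2034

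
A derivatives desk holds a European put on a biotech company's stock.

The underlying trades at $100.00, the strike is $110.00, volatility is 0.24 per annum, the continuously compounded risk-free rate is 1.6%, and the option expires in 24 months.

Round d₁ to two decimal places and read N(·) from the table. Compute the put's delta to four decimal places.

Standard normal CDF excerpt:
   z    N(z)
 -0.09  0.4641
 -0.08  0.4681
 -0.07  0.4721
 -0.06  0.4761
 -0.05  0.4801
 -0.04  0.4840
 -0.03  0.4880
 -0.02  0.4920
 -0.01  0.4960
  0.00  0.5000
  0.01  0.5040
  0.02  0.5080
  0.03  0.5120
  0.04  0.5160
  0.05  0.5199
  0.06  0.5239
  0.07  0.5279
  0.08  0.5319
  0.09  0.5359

-0.5080

T = 2;  σ√T = 0.3394
d₁ = [ln(100/110) + (0.016 + 0.24²/2)·2] / 0.3394 = [-0.0953 + 0.0896] / 0.3394 = -0.0168 ≈ -0.02
N(d₁) = N(-0.02) = 0.4920
Δ_put = N(d₁) − 1 = 0.4920 − 1 = -0.5080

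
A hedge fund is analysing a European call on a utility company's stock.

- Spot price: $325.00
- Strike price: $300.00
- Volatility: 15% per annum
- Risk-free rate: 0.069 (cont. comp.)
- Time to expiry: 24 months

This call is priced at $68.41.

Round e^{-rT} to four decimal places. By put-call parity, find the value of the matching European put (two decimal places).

e^(−rT) = e^(−0.069·2) = 0.8711
Put-call parity: C − P = S − K·e^(−rT) = 325 − 300·0.8711 = 325 − 261.3300 = 63.6700
P = C − (C − P) = 68.41 − (63.6700) = 4.7400

$4.74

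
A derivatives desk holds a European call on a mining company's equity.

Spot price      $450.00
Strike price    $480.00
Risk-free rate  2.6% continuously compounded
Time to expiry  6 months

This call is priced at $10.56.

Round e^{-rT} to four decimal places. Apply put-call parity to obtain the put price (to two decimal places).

e^(−rT) = e^(−0.026·0.5) = 0.9871
Put-call parity: C − P = S − K·e^(−rT) = 450 − 480·0.9871 = 450 − 473.8080 = -23.8080
P = C − (C − P) = 10.56 − (-23.8080) = 34.3680

$34.37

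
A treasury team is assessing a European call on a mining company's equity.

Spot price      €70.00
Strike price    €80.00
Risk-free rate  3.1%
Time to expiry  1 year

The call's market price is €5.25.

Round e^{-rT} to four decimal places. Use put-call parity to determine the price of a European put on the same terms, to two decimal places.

€12.81

e^(−rT) = e^(−0.031·1) = 0.9695
Put-call parity: C − P = S − K·e^(−rT) = 70 − 80·0.9695 = 70 − 77.5600 = -7.5600
P = C − (C − P) = 5.25 − (-7.5600) = 12.8100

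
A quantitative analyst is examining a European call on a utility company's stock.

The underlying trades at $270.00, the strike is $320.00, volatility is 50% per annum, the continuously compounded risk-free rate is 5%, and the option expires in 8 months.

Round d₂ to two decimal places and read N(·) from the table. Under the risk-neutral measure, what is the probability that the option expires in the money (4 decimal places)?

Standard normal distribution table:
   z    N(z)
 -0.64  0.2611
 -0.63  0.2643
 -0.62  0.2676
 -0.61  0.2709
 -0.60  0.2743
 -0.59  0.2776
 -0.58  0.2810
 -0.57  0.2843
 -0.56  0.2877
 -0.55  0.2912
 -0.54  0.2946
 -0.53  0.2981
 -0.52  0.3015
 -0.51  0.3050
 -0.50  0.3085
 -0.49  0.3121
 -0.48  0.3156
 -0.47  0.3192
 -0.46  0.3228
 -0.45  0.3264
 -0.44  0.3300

σ√T = 0.5 × 0.8165 = 0.4082
d₁ = [ln(270/320) + (0.05 + 0.5²/2)·0.6667] / 0.4082 = [-0.1699 + 0.1167] / 0.4082 = -0.1304 ⇒ -0.13
d₂ = d₁ − σ√T = -0.1304 − 0.4082 = -0.5386 ⇒ -0.54
Pr(exercise) under Q = N(d₂) = 0.2946

0.2946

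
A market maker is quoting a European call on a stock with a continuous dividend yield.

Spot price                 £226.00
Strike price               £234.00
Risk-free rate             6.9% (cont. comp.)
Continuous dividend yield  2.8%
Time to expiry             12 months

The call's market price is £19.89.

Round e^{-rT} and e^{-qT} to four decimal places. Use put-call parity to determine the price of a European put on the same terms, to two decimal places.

£18.52

exp(−qT) = exp(−0.028·1) = 0.9724;  exp(−rT) = exp(−0.069·1) = 0.9333
Put-call parity: C − P = S·e^(−qT) − K·e^(−rT) = 226·0.9724 − 234·0.9333 = 219.7624 − 218.3922 = 1.3702
P = C − (C − P) = 19.89 − (1.3702) = 18.5198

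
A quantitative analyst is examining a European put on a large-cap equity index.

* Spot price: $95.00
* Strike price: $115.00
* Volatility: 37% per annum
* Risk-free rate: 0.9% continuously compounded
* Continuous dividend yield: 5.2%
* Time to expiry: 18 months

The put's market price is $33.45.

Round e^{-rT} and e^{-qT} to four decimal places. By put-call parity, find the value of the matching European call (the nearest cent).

exp(−qT) = exp(−0.052·1.5) = 0.9250;  exp(−rT) = exp(−0.009·1.5) = 0.9866
Put-call parity: C − P = S·e^(−qT) − K·e^(−rT) = 95·0.9250 − 115·0.9866 = 87.8750 − 113.4590 = -25.5840
C = P + (C − P) = 33.45 + (-25.5840) = 7.8660

$7.87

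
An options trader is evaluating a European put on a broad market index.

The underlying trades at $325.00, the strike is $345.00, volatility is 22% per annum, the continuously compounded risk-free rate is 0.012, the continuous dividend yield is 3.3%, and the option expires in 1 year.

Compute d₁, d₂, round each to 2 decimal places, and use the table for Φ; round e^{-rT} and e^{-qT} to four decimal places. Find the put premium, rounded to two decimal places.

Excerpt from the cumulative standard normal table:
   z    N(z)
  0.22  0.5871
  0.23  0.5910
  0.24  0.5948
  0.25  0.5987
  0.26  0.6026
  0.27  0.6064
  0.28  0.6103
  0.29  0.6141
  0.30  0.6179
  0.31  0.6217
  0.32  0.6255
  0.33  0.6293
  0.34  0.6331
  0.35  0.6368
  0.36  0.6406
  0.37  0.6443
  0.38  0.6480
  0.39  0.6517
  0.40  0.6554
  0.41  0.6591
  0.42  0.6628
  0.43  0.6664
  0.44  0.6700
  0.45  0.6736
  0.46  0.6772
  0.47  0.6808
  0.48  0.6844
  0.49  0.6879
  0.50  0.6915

σ√T = 0.22 × 1.0000 = 0.2200
d₁ = [ln(325/345) + (0.012 − 0.033 + 0.22²/2)·1] / 0.2200 = [-0.0597 + 0.0032] / 0.2200 = -0.2569 ≈ -0.26
d₂ = d₁ − σ√T = -0.2569 − 0.2200 = -0.4769 ≈ -0.48
e^(−qT) = e^(−0.033·1) = 0.9675;  e^(−rT) = e^(−0.012·1) = 0.9881
N(−d₂) = N(0.48) = 0.6844;  N(−d₁) = N(0.26) = 0.6026
P = 345·0.9881·0.6844 − 325·0.9675·0.6026 = 233.3082 − 189.4800 = 43.8282

$43.83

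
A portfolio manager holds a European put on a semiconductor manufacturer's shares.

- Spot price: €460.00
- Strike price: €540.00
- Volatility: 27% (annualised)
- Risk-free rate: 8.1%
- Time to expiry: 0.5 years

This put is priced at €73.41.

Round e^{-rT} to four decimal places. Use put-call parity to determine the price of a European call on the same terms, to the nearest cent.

€14.85

exp(−rT) = exp(−0.081·0.5) = 0.9603
Put-call parity: C − P = S − K·e^(−rT) = 460 − 540·0.9603 = 460 − 518.5620 = -58.5620
C = P + (C − P) = 73.41 + (-58.5620) = 14.8480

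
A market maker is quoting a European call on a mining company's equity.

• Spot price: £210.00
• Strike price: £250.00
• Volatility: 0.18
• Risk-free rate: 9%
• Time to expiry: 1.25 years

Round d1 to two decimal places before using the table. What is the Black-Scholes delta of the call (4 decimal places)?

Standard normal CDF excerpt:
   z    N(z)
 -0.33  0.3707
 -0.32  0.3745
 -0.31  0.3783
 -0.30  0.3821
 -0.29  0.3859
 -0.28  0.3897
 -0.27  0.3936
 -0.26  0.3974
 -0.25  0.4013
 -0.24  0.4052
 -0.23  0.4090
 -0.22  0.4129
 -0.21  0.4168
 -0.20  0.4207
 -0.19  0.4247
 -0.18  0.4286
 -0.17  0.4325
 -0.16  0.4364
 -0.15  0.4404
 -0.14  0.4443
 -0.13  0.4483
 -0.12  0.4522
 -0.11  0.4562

σ√T = 0.18·√1.25 = 0.2012
ln(S/K) + (r + σ²/2)T = ln(210/250) + (0.09 + 0.18²/2)·1.25 = -0.1744 + 0.1327 = -0.0416
d₁ = -0.0416 / 0.2012 = -0.2067 → -0.21
N(d₁) = N(-0.21) = 0.4168
Δ_call = N(d₁) = 0.4168

0.4168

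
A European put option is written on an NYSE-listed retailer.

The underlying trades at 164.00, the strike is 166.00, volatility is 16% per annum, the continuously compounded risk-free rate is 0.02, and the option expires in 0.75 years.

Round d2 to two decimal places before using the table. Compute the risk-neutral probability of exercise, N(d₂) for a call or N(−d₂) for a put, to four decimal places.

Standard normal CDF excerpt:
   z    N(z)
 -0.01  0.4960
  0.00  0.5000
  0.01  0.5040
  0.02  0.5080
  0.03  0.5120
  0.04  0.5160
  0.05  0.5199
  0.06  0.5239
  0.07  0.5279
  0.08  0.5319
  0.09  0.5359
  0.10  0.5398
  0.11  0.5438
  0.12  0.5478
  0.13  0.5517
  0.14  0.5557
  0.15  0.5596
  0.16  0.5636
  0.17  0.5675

0.5199

T = 0.75;  σ√T = 0.1386
d₁ = [ln(164/166) + (0.02 + 0.16²/2)·0.75] / 0.1386 = [-0.0121 + 0.0246] / 0.1386 = 0.0901 → 0.09
d₂ = d₁ − σ√T = 0.0901 − 0.1386 = -0.0485 → -0.05
Pr(exercise) under Q = N(−d₂) = N(0.05) = 0.5199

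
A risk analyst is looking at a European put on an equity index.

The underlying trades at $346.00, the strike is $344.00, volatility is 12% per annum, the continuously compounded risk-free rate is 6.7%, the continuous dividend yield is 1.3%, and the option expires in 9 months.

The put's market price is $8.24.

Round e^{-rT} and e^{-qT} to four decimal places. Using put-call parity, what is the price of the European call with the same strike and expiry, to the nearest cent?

$23.74

e^(−qT) = e^(−0.013·0.75) = 0.9903;  e^(−rT) = e^(−0.067·0.75) = 0.9510
Put-call parity: C − P = S·e^(−qT) − K·e^(−rT) = 346·0.9903 − 344·0.9510 = 342.6438 − 327.1440 = 15.4998
C = P + (C − P) = 8.24 + (15.4998) = 23.7398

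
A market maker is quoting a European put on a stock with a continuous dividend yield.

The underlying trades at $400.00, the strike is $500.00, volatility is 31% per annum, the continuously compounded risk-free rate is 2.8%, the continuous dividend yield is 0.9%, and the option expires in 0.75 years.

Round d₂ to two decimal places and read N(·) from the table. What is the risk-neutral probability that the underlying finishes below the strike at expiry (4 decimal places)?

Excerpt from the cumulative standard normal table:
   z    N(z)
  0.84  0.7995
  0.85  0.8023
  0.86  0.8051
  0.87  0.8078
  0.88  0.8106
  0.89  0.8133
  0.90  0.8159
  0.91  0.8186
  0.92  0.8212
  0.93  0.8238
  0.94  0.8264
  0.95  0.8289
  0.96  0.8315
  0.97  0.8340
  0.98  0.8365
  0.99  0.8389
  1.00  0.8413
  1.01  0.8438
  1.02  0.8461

σ√T = 0.31·√0.75 = 0.2685
d₁ = [ln(400/500) + (0.028 − 0.009 + ½·0.31²)·0.75] / (σ√T) = (-0.2231 + 0.0503) / 0.2685 = -0.6439 → -0.64
d₂ = -0.6439 − 0.2685 = -0.9123 → -0.91
Risk-neutral Pr[S_T < K] = N(−d₂) = N(0.91) = 0.8186

0.8186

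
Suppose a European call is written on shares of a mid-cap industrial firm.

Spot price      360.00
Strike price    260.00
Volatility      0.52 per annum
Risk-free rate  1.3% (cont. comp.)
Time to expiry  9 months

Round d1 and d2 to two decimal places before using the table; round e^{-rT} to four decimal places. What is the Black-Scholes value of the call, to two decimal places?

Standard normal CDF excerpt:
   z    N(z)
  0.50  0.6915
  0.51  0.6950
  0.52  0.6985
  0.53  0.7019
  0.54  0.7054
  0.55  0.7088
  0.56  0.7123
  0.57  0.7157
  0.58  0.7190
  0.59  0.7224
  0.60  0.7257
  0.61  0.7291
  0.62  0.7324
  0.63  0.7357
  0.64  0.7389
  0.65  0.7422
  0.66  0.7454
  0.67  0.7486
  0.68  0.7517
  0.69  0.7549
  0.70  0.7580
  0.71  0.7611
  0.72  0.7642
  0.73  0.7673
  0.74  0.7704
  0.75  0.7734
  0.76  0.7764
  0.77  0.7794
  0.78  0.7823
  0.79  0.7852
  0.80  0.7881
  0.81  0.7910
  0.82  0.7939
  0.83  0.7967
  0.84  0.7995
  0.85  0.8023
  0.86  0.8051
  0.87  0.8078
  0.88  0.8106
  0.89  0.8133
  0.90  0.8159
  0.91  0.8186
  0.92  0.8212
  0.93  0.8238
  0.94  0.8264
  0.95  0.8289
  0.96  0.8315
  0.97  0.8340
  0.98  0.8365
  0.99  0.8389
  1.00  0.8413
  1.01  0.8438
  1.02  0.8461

σ√T = 0.52 × 0.8660 = 0.4503
d₁ = [ln(360/260) + (0.013 + ½·0.52²)·0.75] / (σ√T) = (0.3254 + 0.1112) / 0.4503 = 0.9694 which rounds to 0.97
d₂ = 0.9694 − 0.4503 = 0.5191 which rounds to 0.52
exp(−rT) = exp(−0.013·0.75) = 0.9903
C = 360·N(0.97) − 260·0.9903·N(0.52) = 360·0.8340 − 260·0.9903·0.6985 = 300.2400 − 179.8484 = 120.3916

120.39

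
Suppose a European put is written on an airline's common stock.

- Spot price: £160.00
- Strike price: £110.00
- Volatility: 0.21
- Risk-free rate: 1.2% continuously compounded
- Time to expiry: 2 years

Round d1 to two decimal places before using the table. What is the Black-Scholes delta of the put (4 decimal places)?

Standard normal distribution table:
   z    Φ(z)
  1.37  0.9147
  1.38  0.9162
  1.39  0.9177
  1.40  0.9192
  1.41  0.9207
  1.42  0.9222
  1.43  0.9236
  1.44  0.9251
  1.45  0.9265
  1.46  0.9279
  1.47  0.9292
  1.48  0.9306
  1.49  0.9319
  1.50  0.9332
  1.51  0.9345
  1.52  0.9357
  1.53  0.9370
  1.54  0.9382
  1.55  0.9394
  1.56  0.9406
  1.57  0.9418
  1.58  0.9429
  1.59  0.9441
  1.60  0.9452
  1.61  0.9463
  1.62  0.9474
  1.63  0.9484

T = 2;  σ√T = 0.2970
d₁ = [ln(160/110) + (0.012 + ½·0.21²)·2] / (σ√T) = (0.3747 + 0.0681) / 0.2970 = 1.4910 ⇒ 1.49
N(d₁) = N(1.49) = 0.9319
Δ_put = N(d₁) − 1 = 0.9319 − 1 = -0.0681

-0.0681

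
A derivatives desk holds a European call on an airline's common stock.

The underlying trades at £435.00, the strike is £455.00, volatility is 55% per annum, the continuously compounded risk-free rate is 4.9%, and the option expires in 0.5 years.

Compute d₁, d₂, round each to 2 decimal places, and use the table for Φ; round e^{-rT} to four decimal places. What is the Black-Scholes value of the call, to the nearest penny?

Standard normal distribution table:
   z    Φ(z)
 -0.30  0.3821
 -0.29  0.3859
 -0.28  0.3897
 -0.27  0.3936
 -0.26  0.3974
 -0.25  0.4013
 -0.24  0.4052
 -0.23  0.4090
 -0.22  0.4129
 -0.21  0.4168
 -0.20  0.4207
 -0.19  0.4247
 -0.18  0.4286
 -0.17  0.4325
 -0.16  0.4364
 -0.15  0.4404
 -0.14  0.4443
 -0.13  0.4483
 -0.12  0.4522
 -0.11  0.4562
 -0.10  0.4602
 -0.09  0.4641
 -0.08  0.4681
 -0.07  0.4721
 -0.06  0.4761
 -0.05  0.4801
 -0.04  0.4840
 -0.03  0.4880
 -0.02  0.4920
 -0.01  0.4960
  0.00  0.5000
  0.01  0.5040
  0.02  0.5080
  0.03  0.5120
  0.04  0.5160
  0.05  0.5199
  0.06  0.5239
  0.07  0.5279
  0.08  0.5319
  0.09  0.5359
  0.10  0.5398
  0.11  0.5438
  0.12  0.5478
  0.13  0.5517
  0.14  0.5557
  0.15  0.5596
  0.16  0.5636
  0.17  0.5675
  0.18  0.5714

T = 0.5;  σ√T = 0.3889
ln(S/K) + (r + σ²/2)T = ln(435/455) + (0.049 + 0.55²/2)·0.5 = -0.0450 + 0.1001 = 0.0552
d₁ = 0.0552 / 0.3889 = 0.1419 ≈ 0.14
d₂ = d₁ − σ√T = 0.1419 − 0.3889 = -0.2470 ≈ -0.25
e^(−rT) = e^(−0.049·0.5) = 0.9758
C = 435·N(0.14) − 455·0.9758·N(-0.25) = 435·0.5557 − 455·0.9758·0.4013 = 241.7295 − 178.1728 = 63.5567

£63.56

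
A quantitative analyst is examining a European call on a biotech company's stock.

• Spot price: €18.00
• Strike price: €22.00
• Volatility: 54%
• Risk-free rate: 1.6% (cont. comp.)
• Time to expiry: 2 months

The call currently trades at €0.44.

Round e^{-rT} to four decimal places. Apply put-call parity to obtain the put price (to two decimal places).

€4.38

exp(−rT) = exp(−0.016·0.1667) = 0.9973
Put-call parity: C − P = S − K·e^(−rT) = 18 − 22·0.9973 = 18 − 21.9406 = -3.9406
P = C − (C − P) = 0.44 − (-3.9406) = 4.3806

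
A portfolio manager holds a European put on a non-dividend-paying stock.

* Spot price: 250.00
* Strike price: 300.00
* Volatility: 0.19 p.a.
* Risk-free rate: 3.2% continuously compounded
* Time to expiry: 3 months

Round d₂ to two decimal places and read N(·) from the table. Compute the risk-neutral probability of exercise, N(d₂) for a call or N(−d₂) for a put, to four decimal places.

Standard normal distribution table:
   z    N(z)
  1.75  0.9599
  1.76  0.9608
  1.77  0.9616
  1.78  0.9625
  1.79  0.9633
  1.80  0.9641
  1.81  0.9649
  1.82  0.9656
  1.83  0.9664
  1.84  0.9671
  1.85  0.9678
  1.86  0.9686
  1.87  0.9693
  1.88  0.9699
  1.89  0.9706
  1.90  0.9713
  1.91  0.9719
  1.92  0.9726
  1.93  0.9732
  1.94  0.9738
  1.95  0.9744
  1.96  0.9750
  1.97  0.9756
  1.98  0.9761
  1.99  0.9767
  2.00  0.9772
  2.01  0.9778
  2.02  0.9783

σ√T = 0.19 × 0.5000 = 0.0950
d₁ = [ln(250/300) + (0.032 + 0.19²/2)·0.25] / 0.0950 = [-0.1823 + 0.0125] / 0.0950 = -1.7875 which rounds to -1.79
d₂ = d₁ − σ√T = -1.7875 − 0.0950 = -1.8825 which rounds to -1.88
Risk-neutral Pr[S_T < K] = N(−d₂) = N(1.88) = 0.9699

0.9699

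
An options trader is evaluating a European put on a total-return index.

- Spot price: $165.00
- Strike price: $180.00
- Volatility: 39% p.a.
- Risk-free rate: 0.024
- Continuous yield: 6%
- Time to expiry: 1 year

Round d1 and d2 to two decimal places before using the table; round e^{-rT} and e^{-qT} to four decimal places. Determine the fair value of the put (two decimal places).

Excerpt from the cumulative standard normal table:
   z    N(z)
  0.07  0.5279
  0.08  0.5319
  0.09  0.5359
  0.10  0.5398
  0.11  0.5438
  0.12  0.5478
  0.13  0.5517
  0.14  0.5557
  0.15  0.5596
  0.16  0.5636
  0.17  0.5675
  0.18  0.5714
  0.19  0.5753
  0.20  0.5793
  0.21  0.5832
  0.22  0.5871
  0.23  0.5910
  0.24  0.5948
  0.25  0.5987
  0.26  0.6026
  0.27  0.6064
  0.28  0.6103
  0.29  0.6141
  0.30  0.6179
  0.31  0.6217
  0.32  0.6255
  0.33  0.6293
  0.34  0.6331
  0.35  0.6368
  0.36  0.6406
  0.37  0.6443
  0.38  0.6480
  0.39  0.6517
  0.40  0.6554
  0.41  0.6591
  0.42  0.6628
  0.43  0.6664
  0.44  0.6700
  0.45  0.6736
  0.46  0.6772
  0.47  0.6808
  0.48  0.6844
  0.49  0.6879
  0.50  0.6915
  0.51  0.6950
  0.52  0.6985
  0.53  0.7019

T = 1;  σ√T = 0.3900
ln(S/K) + (r − q + σ²/2)T = ln(165/180) + (0.024 − 0.06 + 0.39²/2)·1 = -0.0870 + 0.0401 = -0.0470
d₁ = -0.0470 / 0.3900 = -0.1204 ≈ -0.12
d₂ = d₁ − σ√T = -0.1204 − 0.3900 = -0.5104 ≈ -0.51
e^(−qT) = e^(−0.06·1) = 0.9418;  e^(−rT) = e^(−0.024·1) = 0.9763
N(−d₂) = N(0.51) = 0.6950;  N(−d₁) = N(0.12) = 0.5478
P = 180·0.9763·0.6950 − 165·0.9418·0.5478 = 122.1351 − 85.1265 = 37.0087

$37.01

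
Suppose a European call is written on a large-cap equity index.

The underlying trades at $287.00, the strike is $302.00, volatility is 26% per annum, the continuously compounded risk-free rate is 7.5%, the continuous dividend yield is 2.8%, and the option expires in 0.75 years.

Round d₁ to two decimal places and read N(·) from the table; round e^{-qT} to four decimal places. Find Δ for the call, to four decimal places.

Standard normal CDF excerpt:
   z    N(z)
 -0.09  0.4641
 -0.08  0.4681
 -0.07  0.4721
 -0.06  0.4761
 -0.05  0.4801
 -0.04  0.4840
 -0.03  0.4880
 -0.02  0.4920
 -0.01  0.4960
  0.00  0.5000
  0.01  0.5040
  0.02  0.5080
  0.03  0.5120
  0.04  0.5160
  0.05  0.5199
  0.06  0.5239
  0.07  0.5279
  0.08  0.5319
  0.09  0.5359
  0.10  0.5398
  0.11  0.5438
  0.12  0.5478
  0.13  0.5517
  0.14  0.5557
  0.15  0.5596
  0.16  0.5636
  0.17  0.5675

0.5053

σ√T = 0.26·√0.75 = 0.2252
d₁ = [ln(287/302) + (0.075 − 0.028 + 0.26²/2)·0.75] / 0.2252 = [-0.0509 + 0.0606] / 0.2252 = 0.0429 → 0.04
N(d₁) = N(0.04) = 0.5160
Δ_call = e^(−qT)·N(d₁) = 0.9792·0.5160 = 0.5053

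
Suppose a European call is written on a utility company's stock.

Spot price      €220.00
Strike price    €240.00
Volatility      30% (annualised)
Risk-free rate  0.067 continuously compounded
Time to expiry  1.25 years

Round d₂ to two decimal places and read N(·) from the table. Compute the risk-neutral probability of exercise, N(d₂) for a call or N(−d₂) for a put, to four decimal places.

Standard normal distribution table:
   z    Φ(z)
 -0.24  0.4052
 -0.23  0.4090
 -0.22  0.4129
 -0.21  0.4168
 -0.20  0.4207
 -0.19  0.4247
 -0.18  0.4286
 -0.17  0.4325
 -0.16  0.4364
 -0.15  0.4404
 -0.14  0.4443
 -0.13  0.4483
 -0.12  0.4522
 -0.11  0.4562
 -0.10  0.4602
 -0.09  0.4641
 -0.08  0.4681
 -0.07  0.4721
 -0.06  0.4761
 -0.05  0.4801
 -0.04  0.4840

0.4286

σ√T = 0.3·√1.25 = 0.3354
d₁ = [ln(220/240) + (0.067 + ½·0.3²)·1.25] / (σ√T) = (-0.0870 + 0.1400) / 0.3354 = 0.1580 which rounds to 0.16
d₂ = 0.1580 − 0.3354 = -0.1774 which rounds to -0.18
Pr(exercise) under Q = N(d₂) = 0.4286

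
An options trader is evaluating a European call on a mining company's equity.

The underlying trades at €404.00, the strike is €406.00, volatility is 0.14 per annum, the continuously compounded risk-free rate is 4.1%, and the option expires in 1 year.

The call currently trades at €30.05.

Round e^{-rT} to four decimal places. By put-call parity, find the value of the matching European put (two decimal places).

exp(−rT) = exp(−0.041·1) = 0.9598
Put-call parity: C − P = S − K·e^(−rT) = 404 − 406·0.9598 = 404 − 389.6788 = 14.3212
P = C − (C − P) = 30.05 − (14.3212) = 15.7288

€15.73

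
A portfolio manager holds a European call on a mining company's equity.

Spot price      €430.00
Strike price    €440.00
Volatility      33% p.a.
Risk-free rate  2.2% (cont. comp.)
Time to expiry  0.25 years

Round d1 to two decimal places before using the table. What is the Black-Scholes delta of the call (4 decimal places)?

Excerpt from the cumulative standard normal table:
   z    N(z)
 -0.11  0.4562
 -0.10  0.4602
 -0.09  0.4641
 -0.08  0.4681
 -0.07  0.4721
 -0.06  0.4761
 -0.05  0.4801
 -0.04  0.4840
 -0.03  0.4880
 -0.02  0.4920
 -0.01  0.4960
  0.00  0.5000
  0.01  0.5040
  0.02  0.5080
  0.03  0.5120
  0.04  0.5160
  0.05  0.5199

0.4920

σ√T = 0.33·√0.25 = 0.1650
d₁ = [ln(430/440) + (0.022 + ½·0.33²)·0.25] / (σ√T) = (-0.0230 + 0.0191) / 0.1650 = -0.0235 ⇒ -0.02
N(d₁) = N(-0.02) = 0.4920
Δ_call = N(d₁) = 0.4920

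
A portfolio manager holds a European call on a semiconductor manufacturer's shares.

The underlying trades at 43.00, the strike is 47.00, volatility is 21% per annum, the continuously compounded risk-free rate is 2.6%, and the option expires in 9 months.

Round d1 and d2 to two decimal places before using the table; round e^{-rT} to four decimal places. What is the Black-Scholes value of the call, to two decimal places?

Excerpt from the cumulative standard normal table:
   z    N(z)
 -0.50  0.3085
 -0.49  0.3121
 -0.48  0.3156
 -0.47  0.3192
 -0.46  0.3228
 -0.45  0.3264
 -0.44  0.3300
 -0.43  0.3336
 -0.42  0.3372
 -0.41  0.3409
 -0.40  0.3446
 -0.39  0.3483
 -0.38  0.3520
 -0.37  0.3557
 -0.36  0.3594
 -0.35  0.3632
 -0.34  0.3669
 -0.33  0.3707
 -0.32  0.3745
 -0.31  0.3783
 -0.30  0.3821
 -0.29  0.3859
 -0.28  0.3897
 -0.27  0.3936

σ√T = 0.21·√0.75 = 0.1819
d₁ = [ln(43/47) + (0.026 + ½·0.21²)·0.75] / (σ√T) = (-0.0889 + 0.0360) / 0.1819 = -0.2909 which rounds to -0.29
d₂ = -0.2909 − 0.1819 = -0.4728 which rounds to -0.47
exp(−rT) = exp(−0.026·0.75) = 0.9807
C = 43·N(-0.29) − 47·0.9807·N(-0.47) = 43·0.3859 − 47·0.9807·0.3192 = 16.5937 − 14.7129 = 1.8808

1.88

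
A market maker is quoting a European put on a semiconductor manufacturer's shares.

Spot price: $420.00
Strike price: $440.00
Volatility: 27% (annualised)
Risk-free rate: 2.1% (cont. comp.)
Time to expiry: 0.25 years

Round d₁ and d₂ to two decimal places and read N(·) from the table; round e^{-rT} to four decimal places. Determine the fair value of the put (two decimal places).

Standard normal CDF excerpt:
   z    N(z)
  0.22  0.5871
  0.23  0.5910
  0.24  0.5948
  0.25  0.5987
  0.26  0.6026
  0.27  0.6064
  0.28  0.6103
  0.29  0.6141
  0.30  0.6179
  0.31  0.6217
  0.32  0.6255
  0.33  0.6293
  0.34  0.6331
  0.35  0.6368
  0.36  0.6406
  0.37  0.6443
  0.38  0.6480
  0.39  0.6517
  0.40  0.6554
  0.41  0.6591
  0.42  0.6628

σ√T = 0.27·√0.25 = 0.1350
ln(S/K) + (r + σ²/2)T = ln(420/440) + (0.021 + 0.27²/2)·0.25 = -0.0465 + 0.0144 = -0.0322
d₁ = -0.0322 / 0.1350 = -0.2382 → -0.24
d₂ = d₁ − σ√T = -0.2382 − 0.1350 = -0.3732 → -0.37
exp(−rT) = exp(−0.021·0.25) = 0.9948
P = 440·0.9948·N(0.37) − 420·N(0.24) = 440·0.9948·0.6443 − 420·0.5948 = 282.0178 − 249.8160 = 32.2018

$32.20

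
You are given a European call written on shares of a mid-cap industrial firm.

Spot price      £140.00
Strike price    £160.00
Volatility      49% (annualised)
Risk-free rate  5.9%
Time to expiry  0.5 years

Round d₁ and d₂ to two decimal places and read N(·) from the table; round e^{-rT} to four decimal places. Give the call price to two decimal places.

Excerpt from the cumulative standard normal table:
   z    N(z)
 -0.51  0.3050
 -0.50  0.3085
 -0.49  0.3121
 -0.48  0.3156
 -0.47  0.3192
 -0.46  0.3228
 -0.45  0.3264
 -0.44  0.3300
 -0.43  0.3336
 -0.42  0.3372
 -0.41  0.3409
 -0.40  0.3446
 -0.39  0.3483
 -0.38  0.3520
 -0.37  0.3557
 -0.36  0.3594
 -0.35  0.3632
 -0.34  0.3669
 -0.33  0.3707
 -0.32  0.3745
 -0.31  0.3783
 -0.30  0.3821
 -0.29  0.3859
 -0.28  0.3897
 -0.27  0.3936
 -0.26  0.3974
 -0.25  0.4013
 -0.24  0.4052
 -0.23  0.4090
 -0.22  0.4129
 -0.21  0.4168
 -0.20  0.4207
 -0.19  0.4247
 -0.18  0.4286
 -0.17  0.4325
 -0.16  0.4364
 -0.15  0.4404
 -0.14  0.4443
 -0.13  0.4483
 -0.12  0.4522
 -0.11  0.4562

£13.18

σ√T = 0.49 × 0.7071 = 0.3465
d₁ = [ln(140/160) + (0.059 + 0.49²/2)·0.5] / 0.3465 = [-0.1335 + 0.0895] / 0.3465 = -0.1270 ⇒ -0.13
d₂ = d₁ − σ√T = -0.1270 − 0.3465 = -0.4735 ⇒ -0.47
exp(−rT) = exp(−0.059·0.5) = 0.9709
N(d₁) = N(-0.13) = 0.4483;  N(d₂) = N(-0.47) = 0.3192
C = 140·0.4483 − 160·0.9709·0.3192 = 62.7620 − 49.5858 = 13.1762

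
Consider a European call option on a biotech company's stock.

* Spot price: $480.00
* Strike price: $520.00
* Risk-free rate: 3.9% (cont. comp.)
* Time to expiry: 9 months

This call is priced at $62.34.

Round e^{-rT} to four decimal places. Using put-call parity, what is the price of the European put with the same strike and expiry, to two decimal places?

$87.36

exp(−rT) = exp(−0.039·0.75) = 0.9712
Put-call parity: C − P = S − K·e^(−rT) = 480 − 520·0.9712 = 480 − 505.0240 = -25.0240
P = C − (C − P) = 62.34 − (-25.0240) = 87.3640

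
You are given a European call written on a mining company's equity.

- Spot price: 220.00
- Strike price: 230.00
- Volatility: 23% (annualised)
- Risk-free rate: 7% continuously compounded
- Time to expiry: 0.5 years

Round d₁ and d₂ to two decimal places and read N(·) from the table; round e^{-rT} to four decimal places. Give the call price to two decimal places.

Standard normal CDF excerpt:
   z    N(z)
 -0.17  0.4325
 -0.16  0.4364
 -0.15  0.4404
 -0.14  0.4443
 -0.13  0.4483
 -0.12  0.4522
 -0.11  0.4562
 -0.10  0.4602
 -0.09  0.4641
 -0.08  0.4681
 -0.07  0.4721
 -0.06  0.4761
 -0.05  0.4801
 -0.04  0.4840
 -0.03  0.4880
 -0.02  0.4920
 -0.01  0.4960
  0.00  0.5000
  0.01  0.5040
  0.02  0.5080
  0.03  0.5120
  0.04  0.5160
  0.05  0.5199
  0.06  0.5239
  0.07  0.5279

13.09

σ√T = 0.23 × 0.7071 = 0.1626
d₁ = [ln(220/230) + (0.07 + 0.23²/2)·0.5] / 0.1626 = [-0.0445 + 0.0482] / 0.1626 = 0.0232 which rounds to 0.02
d₂ = d₁ − σ√T = 0.0232 − 0.1626 = -0.1394 which rounds to -0.14
exp(−rT) = exp(−0.07·0.5) = 0.9656
C = 220·N(0.02) − 230·0.9656·N(-0.14) = 220·0.5080 − 230·0.9656·0.4443 = 111.7600 − 98.6737 = 13.0863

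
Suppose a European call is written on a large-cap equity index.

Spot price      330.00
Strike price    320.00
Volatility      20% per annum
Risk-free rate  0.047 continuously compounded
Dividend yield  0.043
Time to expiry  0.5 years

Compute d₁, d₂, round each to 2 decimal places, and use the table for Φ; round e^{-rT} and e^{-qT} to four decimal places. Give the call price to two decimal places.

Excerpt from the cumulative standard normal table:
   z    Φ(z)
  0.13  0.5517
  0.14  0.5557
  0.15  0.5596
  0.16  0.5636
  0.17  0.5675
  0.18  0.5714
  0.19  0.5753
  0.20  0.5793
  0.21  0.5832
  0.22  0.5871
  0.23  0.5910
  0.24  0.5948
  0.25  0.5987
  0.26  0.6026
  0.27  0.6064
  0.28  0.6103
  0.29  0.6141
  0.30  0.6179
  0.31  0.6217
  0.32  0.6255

23.40

σ√T = 0.2·√0.5 = 0.1414
d₁ = [ln(330/320) + (0.047 − 0.043 + ½·0.2²)·0.5] / (σ√T) = (0.0308 + 0.0120) / 0.1414 = 0.3024 ≈ 0.30
d₂ = 0.3024 − 0.1414 = 0.1610 ≈ 0.16
e^(−qT) = e^(−0.043·0.5) = 0.9787;  e^(−rT) = e^(−0.047·0.5) = 0.9768
N(d₁) = N(0.30) = 0.6179;  N(d₂) = N(0.16) = 0.5636
C = 330·0.9787·0.6179 − 320·0.9768·0.5636 = 199.5638 − 176.1678 = 23.3959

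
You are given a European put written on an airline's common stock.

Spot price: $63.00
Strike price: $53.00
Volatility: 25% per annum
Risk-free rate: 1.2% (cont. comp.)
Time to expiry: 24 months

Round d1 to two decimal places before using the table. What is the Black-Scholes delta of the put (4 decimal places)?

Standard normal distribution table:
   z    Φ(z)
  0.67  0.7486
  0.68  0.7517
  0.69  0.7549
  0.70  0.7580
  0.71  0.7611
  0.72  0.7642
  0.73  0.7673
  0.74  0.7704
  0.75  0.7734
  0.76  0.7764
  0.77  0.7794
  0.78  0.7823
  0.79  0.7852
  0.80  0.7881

σ√T = 0.25·√2 = 0.3536
d₁ = [ln(63/53) + (0.012 + 0.25²/2)·2] / 0.3536 = [0.1728 + 0.0865] / 0.3536 = 0.7335 → 0.73
N(d₁) = N(0.73) = 0.7673
Δ_put = N(d₁) − 1 = 0.7673 − 1 = -0.2327

-0.2327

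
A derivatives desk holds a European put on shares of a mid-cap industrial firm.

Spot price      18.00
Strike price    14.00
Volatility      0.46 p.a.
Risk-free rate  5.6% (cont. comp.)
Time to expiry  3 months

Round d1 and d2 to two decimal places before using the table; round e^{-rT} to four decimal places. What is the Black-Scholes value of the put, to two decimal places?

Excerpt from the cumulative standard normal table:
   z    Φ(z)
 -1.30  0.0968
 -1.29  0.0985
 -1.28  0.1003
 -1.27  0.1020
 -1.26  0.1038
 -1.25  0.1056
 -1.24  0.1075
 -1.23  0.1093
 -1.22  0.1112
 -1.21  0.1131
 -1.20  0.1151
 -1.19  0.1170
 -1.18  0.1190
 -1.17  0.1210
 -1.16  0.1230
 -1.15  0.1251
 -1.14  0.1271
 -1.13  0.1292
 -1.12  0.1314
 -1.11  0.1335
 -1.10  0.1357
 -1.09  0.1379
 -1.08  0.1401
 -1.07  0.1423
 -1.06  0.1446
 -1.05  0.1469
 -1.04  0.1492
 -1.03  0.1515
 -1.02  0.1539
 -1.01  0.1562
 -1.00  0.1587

σ√T = 0.46 × 0.5000 = 0.2300
ln(S/K) + (r + σ²/2)T = ln(18/14) + (0.056 + 0.46²/2)·0.25 = 0.2513 + 0.0404 = 0.2918
d₁ = 0.2918 / 0.2300 = 1.2685 ⇒ 1.27
d₂ = d₁ − σ√T = 1.2685 − 0.2300 = 1.0385 ⇒ 1.04
e^(−rT) = e^(−0.056·0.25) = 0.9861
N(−d₂) = N(-1.04) = 0.1492;  N(−d₁) = N(-1.27) = 0.1020
P = 14·0.9861·0.1492 − 18·0.1020 = 2.0598 − 1.8360 = 0.2238

0.22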